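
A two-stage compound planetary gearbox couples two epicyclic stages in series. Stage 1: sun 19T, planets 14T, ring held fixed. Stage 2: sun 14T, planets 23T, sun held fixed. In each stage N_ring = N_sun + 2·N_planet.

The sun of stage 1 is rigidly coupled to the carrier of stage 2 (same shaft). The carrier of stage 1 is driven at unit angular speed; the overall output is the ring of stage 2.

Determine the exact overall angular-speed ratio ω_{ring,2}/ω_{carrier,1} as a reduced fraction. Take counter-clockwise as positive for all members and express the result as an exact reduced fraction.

407/95

Stage 1: N_ring = 19 + 2·14 = 47
Stage 1: 19(ω_s−ω_c) = −47(ω_r−ω_c),  ω_r=0, ω_c=1
Stage 1: ω_s = 1 − (47/19)(0−1) = 66/19
  ⇒ ω_s¹/ω_c¹ = 66/19
Stage 2: N_ring = 14 + 2·23 = 60
Stage 2: 14(ω_s−ω_c) = −60(ω_r−ω_c),  ω_s=0, ω_c=1
Stage 2: ω_r = 1 − (14/60)(0−1) = 37/30
  ⇒ ω_r²/ω_c² = 37/30
Coupling ω_c² = ω_s¹ ⇒ overall = 66/19 × 37/30 = 407/95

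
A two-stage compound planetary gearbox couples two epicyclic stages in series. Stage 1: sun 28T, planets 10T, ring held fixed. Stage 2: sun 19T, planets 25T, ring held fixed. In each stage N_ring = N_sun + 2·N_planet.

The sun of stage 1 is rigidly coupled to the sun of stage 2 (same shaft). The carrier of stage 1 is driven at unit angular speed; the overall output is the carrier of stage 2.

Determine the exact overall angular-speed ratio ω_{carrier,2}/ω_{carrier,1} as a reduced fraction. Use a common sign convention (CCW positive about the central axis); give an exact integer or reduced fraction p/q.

361/616

Stage 1: N_ring = 28 + 2·10 = 48
Stage 1: 28(ω_s−ω_c) = −48(ω_r−ω_c),  ω_r=0, ω_c=1
Stage 1: ω_s = 1 − (48/28)(0−1) = 19/7
  ⇒ ω_s¹/ω_c¹ = 19/7
Stage 2: N_ring = 19 + 2·25 = 69
Stage 2: 19(ω_s−ω_c) = −69(ω_r−ω_c),  ω_r=0, ω_s=1
Stage 2: 19(1−ω_c) = −69(0−ω_c)  ⇒  88ω_c = 19  ⇒  ω_c = 19/88
  ⇒ ω_c²/ω_s² = 19/88
Coupling ω_s² = ω_s¹ ⇒ overall = 19/7 × 19/88 = 361/616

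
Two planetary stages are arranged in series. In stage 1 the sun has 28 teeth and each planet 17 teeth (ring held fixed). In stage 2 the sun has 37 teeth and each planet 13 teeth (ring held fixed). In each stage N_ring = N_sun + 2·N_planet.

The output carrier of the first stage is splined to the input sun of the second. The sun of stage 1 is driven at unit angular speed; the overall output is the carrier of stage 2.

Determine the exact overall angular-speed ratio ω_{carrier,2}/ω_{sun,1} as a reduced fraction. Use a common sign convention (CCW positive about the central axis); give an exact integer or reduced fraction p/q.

Stage 1: N_ring = 28 + 2·17 = 62
Stage 1: 28(ω_s−ω_c) = −62(ω_r−ω_c),  ω_r=0, ω_s=1
Stage 1: 28(1−ω_c) = −62(0−ω_c)  ⇒  90ω_c = 28  ⇒  ω_c = 14/45
  ⇒ ω_c¹/ω_s¹ = 14/45
Stage 2: N_ring = 37 + 2·13 = 63
Stage 2: 37(ω_s−ω_c) = −63(ω_r−ω_c),  ω_r=0, ω_s=1
Stage 2: 37(1−ω_c) = −63(0−ω_c)  ⇒  100ω_c = 37  ⇒  ω_c = 37/100
  ⇒ ω_c²/ω_s² = 37/100
Coupling ω_s² = ω_c¹ ⇒ overall = 14/45 × 37/100 = 259/2250

259/2250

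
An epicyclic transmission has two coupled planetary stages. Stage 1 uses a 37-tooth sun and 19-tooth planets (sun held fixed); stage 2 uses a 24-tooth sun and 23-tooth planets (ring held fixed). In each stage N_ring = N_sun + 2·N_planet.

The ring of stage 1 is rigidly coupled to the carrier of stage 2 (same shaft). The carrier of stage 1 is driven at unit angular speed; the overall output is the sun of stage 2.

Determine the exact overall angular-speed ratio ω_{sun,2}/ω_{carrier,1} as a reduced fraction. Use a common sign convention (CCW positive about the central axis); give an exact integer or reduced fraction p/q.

Stage 1: N_ring = 37 + 2·19 = 75
Stage 1: 37(ω_s−ω_c) = −75(ω_r−ω_c),  ω_s=0, ω_c=1
Stage 1: ω_r = 1 − (37/75)(0−1) = 112/75
  ⇒ ω_r¹/ω_c¹ = 112/75
Stage 2: N_ring = 24 + 2·23 = 70
Stage 2: 24(ω_s−ω_c) = −70(ω_r−ω_c),  ω_r=0, ω_c=1
Stage 2: ω_s = 1 − (70/24)(0−1) = 47/12
  ⇒ ω_s²/ω_c² = 47/12
Coupling ω_c² = ω_r¹ ⇒ overall = 112/75 × 47/12 = 1316/225

1316/225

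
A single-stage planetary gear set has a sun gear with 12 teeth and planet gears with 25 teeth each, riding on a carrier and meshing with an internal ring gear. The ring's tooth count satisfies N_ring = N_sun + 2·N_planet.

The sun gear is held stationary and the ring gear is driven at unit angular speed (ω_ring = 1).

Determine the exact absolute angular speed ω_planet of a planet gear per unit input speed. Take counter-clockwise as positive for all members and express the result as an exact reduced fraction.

N_ring = 12 + 2·25 = 62
12(ω_s−ω_c) = −62(ω_r−ω_c),  ω_s=0, ω_r=1
12(0−ω_c) = −62(1−ω_c)  ⇒  74ω_c = 62  ⇒  ω_c = 31/37
sun–planet: 12·(0−31/37) = −25·(ω_p−ω_c)  ⇒  ω_p−ω_c = −(12/25)·(-31/37) = 372/925
ω_p = 31/37 + 372/925 = 31/25

31/25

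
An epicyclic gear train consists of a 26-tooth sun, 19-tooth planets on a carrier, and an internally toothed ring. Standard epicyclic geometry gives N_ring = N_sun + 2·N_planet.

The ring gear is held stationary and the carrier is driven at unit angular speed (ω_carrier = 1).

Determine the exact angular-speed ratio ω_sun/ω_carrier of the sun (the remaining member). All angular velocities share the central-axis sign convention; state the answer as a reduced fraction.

N_ring = 26 + 2·19 = 64
26(ω_s−ω_c) = −64(ω_r−ω_c),  ω_r=0, ω_c=1
ω_s = 1 − (64/26)(0−1) = 45/13
ω_s/ω_c = 45/13

45/13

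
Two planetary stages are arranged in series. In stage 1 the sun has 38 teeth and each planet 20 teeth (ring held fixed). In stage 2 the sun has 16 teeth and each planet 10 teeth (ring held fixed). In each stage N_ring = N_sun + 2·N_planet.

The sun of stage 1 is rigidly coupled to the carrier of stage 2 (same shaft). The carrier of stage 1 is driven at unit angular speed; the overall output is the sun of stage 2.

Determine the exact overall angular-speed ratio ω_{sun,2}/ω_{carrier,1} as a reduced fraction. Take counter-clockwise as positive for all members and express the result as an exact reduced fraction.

Stage 1: N_ring = 38 + 2·20 = 78
Stage 1: 38(ω_s−ω_c) = −78(ω_r−ω_c),  ω_r=0, ω_c=1
Stage 1: ω_s = 1 − (78/38)(0−1) = 58/19
  ⇒ ω_s¹/ω_c¹ = 58/19
Stage 2: N_ring = 16 + 2·10 = 36
Stage 2: 16(ω_s−ω_c) = −36(ω_r−ω_c),  ω_r=0, ω_c=1
Stage 2: ω_s = 1 − (36/16)(0−1) = 13/4
  ⇒ ω_s²/ω_c² = 13/4
Coupling ω_c² = ω_s¹ ⇒ overall = 58/19 × 13/4 = 377/38

377/38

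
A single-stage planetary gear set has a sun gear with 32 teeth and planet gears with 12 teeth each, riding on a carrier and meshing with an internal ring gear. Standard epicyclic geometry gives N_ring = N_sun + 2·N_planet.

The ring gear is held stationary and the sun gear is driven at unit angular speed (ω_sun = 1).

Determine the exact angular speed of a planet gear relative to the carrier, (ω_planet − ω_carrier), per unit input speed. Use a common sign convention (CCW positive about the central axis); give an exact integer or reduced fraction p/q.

N_ring = 32 + 2·12 = 56
32(ω_s−ω_c) = −56(ω_r−ω_c),  ω_r=0, ω_s=1
32(1−ω_c) = −56(0−ω_c)  ⇒  88ω_c = 32  ⇒  ω_c = 4/11
sun–planet: 32·(1−4/11) = −12·(ω_p−ω_c)  ⇒  ω_p−ω_c = −(32/12)·(7/11) = -56/33

-56/33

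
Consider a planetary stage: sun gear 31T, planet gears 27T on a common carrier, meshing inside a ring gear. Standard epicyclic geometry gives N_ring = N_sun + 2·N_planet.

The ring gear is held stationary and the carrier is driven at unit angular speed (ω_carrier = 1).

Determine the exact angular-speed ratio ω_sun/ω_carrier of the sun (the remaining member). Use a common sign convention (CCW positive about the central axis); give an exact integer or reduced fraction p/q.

N_ring = 31 + 2·27 = 85
31(ω_s−ω_c) = −85(ω_r−ω_c),  ω_r=0, ω_c=1
ω_s = 1 − (85/31)(0−1) = 116/31
ω_s/ω_c = 116/31

116/31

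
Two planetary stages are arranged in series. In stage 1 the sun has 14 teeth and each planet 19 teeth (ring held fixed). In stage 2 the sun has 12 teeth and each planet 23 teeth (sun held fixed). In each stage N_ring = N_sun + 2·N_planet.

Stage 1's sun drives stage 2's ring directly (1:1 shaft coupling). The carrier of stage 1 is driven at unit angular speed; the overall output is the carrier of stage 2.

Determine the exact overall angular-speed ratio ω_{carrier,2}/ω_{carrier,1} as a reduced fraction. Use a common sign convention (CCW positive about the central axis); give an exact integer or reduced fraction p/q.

Stage 1: N_ring = 14 + 2·19 = 52
Stage 1: 14(ω_s−ω_c) = −52(ω_r−ω_c),  ω_r=0, ω_c=1
Stage 1: ω_s = 1 − (52/14)(0−1) = 33/7
  ⇒ ω_s¹/ω_c¹ = 33/7
Stage 2: N_ring = 12 + 2·23 = 58
Stage 2: 12(ω_s−ω_c) = −58(ω_r−ω_c),  ω_s=0, ω_r=1
Stage 2: 12(0−ω_c) = −58(1−ω_c)  ⇒  70ω_c = 58  ⇒  ω_c = 29/35
  ⇒ ω_c²/ω_r² = 29/35
Coupling ω_r² = ω_s¹ ⇒ overall = 33/7 × 29/35 = 957/245

957/245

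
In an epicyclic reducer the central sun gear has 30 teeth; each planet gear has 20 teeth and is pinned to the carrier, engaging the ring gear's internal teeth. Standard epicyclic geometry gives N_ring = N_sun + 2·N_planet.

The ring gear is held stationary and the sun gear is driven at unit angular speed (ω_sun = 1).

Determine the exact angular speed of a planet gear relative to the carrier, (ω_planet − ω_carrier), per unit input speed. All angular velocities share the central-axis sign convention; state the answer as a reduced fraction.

-21/20

N_ring = 30 + 2·20 = 70
30(ω_s−ω_c) = −70(ω_r−ω_c),  ω_r=0, ω_s=1
30(1−ω_c) = −70(0−ω_c)  ⇒  100ω_c = 30  ⇒  ω_c = 3/10
sun–planet: 30·(1−3/10) = −20·(ω_p−ω_c)  ⇒  ω_p−ω_c = −(30/20)·(7/10) = -21/20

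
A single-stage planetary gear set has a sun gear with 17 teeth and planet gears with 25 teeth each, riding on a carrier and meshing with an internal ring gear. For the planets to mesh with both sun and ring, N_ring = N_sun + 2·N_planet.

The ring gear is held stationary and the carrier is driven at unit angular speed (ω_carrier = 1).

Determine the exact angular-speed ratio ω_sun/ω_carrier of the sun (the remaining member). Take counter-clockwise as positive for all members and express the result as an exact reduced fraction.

N_ring = 17 + 2·25 = 67
17(ω_s−ω_c) = −67(ω_r−ω_c),  ω_r=0, ω_c=1
ω_s = 1 − (67/17)(0−1) = 84/17
ω_s/ω_c = 84/17

84/17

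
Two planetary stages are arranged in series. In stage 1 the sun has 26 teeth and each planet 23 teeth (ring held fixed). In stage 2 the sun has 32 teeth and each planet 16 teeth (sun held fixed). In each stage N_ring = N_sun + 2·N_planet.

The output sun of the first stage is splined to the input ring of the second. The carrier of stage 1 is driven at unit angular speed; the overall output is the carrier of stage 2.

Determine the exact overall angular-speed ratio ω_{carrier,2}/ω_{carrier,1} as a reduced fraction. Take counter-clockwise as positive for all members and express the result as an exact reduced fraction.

Stage 1: N_ring = 26 + 2·23 = 72
Stage 1: 26(ω_s−ω_c) = −72(ω_r−ω_c),  ω_r=0, ω_c=1
Stage 1: ω_s = 1 − (72/26)(0−1) = 49/13
  ⇒ ω_s¹/ω_c¹ = 49/13
Stage 2: N_ring = 32 + 2·16 = 64
Stage 2: 32(ω_s−ω_c) = −64(ω_r−ω_c),  ω_s=0, ω_r=1
Stage 2: 32(0−ω_c) = −64(1−ω_c)  ⇒  96ω_c = 64  ⇒  ω_c = 2/3
  ⇒ ω_c²/ω_r² = 2/3
Coupling ω_r² = ω_s¹ ⇒ overall = 49/13 × 2/3 = 98/39

98/39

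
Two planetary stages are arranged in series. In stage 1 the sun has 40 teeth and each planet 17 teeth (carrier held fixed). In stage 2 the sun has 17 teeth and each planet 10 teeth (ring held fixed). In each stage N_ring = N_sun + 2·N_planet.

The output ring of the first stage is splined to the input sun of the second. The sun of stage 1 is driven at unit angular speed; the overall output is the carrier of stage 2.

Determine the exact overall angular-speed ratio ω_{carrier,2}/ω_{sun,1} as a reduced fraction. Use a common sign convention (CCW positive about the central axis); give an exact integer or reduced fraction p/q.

Stage 1: N_ring = 40 + 2·17 = 74
Stage 1: 40(ω_s−ω_c) = −74(ω_r−ω_c),  ω_c=0, ω_s=1
Stage 1: ω_r = 0 − (40/74)(1−0) = -20/37
  ⇒ ω_r¹/ω_s¹ = -20/37
Stage 2: N_ring = 17 + 2·10 = 37
Stage 2: 17(ω_s−ω_c) = −37(ω_r−ω_c),  ω_r=0, ω_s=1
Stage 2: 17(1−ω_c) = −37(0−ω_c)  ⇒  54ω_c = 17  ⇒  ω_c = 17/54
  ⇒ ω_c²/ω_s² = 17/54
Coupling ω_s² = ω_r¹ ⇒ overall = -20/37 × 17/54 = -170/999

-170/999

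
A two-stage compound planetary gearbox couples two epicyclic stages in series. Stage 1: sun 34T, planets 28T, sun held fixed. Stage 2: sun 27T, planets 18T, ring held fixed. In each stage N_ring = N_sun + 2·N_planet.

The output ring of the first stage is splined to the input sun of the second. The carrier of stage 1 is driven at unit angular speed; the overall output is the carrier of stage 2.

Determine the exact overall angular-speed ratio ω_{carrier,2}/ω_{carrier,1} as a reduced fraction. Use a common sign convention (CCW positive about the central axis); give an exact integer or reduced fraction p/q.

Stage 1: N_ring = 34 + 2·28 = 90
Stage 1: 34(ω_s−ω_c) = −90(ω_r−ω_c),  ω_s=0, ω_c=1
Stage 1: ω_r = 1 − (34/90)(0−1) = 62/45
  ⇒ ω_r¹/ω_c¹ = 62/45
Stage 2: N_ring = 27 + 2·18 = 63
Stage 2: 27(ω_s−ω_c) = −63(ω_r−ω_c),  ω_r=0, ω_s=1
Stage 2: 27(1−ω_c) = −63(0−ω_c)  ⇒  90ω_c = 27  ⇒  ω_c = 3/10
  ⇒ ω_c²/ω_s² = 3/10
Coupling ω_s² = ω_r¹ ⇒ overall = 62/45 × 3/10 = 31/75

31/75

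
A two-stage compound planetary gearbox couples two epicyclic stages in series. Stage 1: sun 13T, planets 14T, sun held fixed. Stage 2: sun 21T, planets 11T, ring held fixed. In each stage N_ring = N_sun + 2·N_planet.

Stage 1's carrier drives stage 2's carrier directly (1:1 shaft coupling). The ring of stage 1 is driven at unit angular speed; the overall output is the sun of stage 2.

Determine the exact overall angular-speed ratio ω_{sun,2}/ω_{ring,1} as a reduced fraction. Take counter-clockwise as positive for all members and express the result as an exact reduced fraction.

Stage 1: N_ring = 13 + 2·14 = 41
Stage 1: 13(ω_s−ω_c) = −41(ω_r−ω_c),  ω_s=0, ω_r=1
Stage 1: 13(0−ω_c) = −41(1−ω_c)  ⇒  54ω_c = 41  ⇒  ω_c = 41/54
  ⇒ ω_c¹/ω_r¹ = 41/54
Stage 2: N_ring = 21 + 2·11 = 43
Stage 2: 21(ω_s−ω_c) = −43(ω_r−ω_c),  ω_r=0, ω_c=1
Stage 2: ω_s = 1 − (43/21)(0−1) = 64/21
  ⇒ ω_s²/ω_c² = 64/21
Coupling ω_c² = ω_c¹ ⇒ overall = 41/54 × 64/21 = 1312/567

1312/567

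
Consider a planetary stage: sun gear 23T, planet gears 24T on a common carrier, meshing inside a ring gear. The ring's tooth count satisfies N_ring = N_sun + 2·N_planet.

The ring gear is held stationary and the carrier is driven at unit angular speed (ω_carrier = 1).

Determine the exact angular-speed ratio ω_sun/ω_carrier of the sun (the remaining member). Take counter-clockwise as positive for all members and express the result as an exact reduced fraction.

94/23

N_ring = 23 + 2·24 = 71
23(ω_s−ω_c) = −71(ω_r−ω_c),  ω_r=0, ω_c=1
ω_s = 1 − (71/23)(0−1) = 94/23
ω_s/ω_c = 94/23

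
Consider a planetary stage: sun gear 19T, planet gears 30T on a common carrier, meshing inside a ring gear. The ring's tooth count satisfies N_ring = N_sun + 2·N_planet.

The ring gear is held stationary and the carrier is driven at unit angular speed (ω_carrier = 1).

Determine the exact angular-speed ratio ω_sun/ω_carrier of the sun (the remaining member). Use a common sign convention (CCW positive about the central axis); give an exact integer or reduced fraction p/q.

N_ring = 19 + 2·30 = 79
19(ω_s−ω_c) = −79(ω_r−ω_c),  ω_r=0, ω_c=1
ω_s = 1 − (79/19)(0−1) = 98/19
ω_s/ω_c = 98/19

98/19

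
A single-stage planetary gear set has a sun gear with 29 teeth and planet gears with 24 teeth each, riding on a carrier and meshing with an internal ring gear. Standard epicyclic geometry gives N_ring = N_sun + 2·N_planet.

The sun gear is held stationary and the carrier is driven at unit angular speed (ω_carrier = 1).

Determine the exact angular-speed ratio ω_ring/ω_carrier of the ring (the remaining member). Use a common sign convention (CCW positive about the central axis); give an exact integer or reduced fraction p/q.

N_ring = 29 + 2·24 = 77
29(ω_s−ω_c) = −77(ω_r−ω_c),  ω_s=0, ω_c=1
ω_r = 1 − (29/77)(0−1) = 106/77
ω_r/ω_c = 106/77

106/77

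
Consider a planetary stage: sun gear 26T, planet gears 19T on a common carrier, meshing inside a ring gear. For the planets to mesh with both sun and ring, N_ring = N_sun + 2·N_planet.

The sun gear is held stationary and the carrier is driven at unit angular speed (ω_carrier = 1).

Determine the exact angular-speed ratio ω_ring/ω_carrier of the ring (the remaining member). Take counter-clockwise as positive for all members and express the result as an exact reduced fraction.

45/32

N_ring = 26 + 2·19 = 64
26(ω_s−ω_c) = −64(ω_r−ω_c),  ω_s=0, ω_c=1
ω_r = 1 − (26/64)(0−1) = 45/32
ω_r/ω_c = 45/32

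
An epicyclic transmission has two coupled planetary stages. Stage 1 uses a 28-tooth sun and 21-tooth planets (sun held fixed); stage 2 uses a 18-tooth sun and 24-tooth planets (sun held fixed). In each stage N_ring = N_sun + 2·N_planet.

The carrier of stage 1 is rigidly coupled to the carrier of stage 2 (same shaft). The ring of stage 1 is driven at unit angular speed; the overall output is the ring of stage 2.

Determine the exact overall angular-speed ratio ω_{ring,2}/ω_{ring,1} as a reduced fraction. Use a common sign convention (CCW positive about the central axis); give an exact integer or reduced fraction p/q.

Stage 1: N_ring = 28 + 2·21 = 70
Stage 1: 28(ω_s−ω_c) = −70(ω_r−ω_c),  ω_s=0, ω_r=1
Stage 1: 28(0−ω_c) = −70(1−ω_c)  ⇒  98ω_c = 70  ⇒  ω_c = 5/7
  ⇒ ω_c¹/ω_r¹ = 5/7
Stage 2: N_ring = 18 + 2·24 = 66
Stage 2: 18(ω_s−ω_c) = −66(ω_r−ω_c),  ω_s=0, ω_c=1
Stage 2: ω_r = 1 − (18/66)(0−1) = 14/11
  ⇒ ω_r²/ω_c² = 14/11
Coupling ω_c² = ω_c¹ ⇒ overall = 5/7 × 14/11 = 10/11

10/11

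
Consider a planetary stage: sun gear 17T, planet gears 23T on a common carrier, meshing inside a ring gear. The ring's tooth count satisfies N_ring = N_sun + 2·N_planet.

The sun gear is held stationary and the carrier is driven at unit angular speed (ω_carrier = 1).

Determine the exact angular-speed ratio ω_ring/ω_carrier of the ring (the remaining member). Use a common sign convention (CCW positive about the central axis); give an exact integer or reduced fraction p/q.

N_ring = 17 + 2·23 = 63
17(ω_s−ω_c) = −63(ω_r−ω_c),  ω_s=0, ω_c=1
ω_r = 1 − (17/63)(0−1) = 80/63
ω_r/ω_c = 80/63

80/63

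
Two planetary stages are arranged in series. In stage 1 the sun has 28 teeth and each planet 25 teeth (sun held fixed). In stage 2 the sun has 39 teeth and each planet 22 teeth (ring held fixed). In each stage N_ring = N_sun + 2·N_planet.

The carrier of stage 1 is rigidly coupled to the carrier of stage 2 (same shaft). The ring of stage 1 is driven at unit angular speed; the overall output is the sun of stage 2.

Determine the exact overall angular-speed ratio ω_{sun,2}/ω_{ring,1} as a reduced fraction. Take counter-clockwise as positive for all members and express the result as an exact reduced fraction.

122/53

Stage 1: N_ring = 28 + 2·25 = 78
Stage 1: 28(ω_s−ω_c) = −78(ω_r−ω_c),  ω_s=0, ω_r=1
Stage 1: 28(0−ω_c) = −78(1−ω_c)  ⇒  106ω_c = 78  ⇒  ω_c = 39/53
  ⇒ ω_c¹/ω_r¹ = 39/53
Stage 2: N_ring = 39 + 2·22 = 83
Stage 2: 39(ω_s−ω_c) = −83(ω_r−ω_c),  ω_r=0, ω_c=1
Stage 2: ω_s = 1 − (83/39)(0−1) = 122/39
  ⇒ ω_s²/ω_c² = 122/39
Coupling ω_c² = ω_c¹ ⇒ overall = 39/53 × 122/39 = 122/53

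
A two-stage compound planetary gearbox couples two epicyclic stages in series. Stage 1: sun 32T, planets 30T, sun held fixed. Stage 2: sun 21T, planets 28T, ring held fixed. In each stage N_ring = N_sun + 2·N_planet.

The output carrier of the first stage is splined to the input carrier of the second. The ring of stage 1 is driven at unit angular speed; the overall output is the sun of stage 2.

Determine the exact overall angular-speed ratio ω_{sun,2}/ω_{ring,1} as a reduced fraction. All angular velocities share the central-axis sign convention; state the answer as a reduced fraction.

322/93

Stage 1: N_ring = 32 + 2·30 = 92
Stage 1: 32(ω_s−ω_c) = −92(ω_r−ω_c),  ω_s=0, ω_r=1
Stage 1: 32(0−ω_c) = −92(1−ω_c)  ⇒  124ω_c = 92  ⇒  ω_c = 23/31
  ⇒ ω_c¹/ω_r¹ = 23/31
Stage 2: N_ring = 21 + 2·28 = 77
Stage 2: 21(ω_s−ω_c) = −77(ω_r−ω_c),  ω_r=0, ω_c=1
Stage 2: ω_s = 1 − (77/21)(0−1) = 14/3
  ⇒ ω_s²/ω_c² = 14/3
Coupling ω_c² = ω_c¹ ⇒ overall = 23/31 × 14/3 = 322/93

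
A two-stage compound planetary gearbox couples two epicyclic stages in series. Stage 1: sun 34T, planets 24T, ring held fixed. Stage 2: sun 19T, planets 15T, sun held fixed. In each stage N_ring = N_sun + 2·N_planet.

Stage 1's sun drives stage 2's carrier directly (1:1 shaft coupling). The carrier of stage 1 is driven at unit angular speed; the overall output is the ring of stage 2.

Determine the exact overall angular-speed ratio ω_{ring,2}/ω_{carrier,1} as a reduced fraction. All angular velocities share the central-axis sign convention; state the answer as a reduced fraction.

Stage 1: N_ring = 34 + 2·24 = 82
Stage 1: 34(ω_s−ω_c) = −82(ω_r−ω_c),  ω_r=0, ω_c=1
Stage 1: ω_s = 1 − (82/34)(0−1) = 58/17
  ⇒ ω_s¹/ω_c¹ = 58/17
Stage 2: N_ring = 19 + 2·15 = 49
Stage 2: 19(ω_s−ω_c) = −49(ω_r−ω_c),  ω_s=0, ω_c=1
Stage 2: ω_r = 1 − (19/49)(0−1) = 68/49
  ⇒ ω_r²/ω_c² = 68/49
Coupling ω_c² = ω_s¹ ⇒ overall = 58/17 × 68/49 = 232/49

232/49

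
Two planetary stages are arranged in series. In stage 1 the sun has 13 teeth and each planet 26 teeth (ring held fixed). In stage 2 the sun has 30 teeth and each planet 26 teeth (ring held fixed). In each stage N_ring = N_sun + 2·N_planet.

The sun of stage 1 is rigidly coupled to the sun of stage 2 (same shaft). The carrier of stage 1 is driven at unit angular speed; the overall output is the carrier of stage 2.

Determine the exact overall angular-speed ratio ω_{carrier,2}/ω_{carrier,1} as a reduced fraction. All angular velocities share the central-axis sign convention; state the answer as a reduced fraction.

45/28

Stage 1: N_ring = 13 + 2·26 = 65
Stage 1: 13(ω_s−ω_c) = −65(ω_r−ω_c),  ω_r=0, ω_c=1
Stage 1: ω_s = 1 − (65/13)(0−1) = 6
  ⇒ ω_s¹/ω_c¹ = 6
Stage 2: N_ring = 30 + 2·26 = 82
Stage 2: 30(ω_s−ω_c) = −82(ω_r−ω_c),  ω_r=0, ω_s=1
Stage 2: 30(1−ω_c) = −82(0−ω_c)  ⇒  112ω_c = 30  ⇒  ω_c = 15/56
  ⇒ ω_c²/ω_s² = 15/56
Coupling ω_s² = ω_s¹ ⇒ overall = 6 × 15/56 = 45/28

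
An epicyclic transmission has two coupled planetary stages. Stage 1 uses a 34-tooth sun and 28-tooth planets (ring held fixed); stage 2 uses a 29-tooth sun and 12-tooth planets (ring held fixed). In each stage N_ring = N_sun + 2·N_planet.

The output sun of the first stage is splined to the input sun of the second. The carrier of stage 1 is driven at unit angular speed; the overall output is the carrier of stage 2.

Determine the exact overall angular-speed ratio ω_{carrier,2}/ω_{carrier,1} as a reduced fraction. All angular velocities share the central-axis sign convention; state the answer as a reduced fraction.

Stage 1: N_ring = 34 + 2·28 = 90
Stage 1: 34(ω_s−ω_c) = −90(ω_r−ω_c),  ω_r=0, ω_c=1
Stage 1: ω_s = 1 − (90/34)(0−1) = 62/17
  ⇒ ω_s¹/ω_c¹ = 62/17
Stage 2: N_ring = 29 + 2·12 = 53
Stage 2: 29(ω_s−ω_c) = −53(ω_r−ω_c),  ω_r=0, ω_s=1
Stage 2: 29(1−ω_c) = −53(0−ω_c)  ⇒  82ω_c = 29  ⇒  ω_c = 29/82
  ⇒ ω_c²/ω_s² = 29/82
Coupling ω_s² = ω_s¹ ⇒ overall = 62/17 × 29/82 = 899/697

899/697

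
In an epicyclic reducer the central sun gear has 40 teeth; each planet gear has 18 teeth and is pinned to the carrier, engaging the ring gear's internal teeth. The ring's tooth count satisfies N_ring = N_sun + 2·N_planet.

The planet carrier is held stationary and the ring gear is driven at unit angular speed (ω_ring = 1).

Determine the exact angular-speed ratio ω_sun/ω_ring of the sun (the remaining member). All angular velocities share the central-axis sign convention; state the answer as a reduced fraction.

-19/10

N_ring = 40 + 2·18 = 76
40(ω_s−ω_c) = −76(ω_r−ω_c),  ω_c=0, ω_r=1
ω_s = 0 − (76/40)(1−0) = -19/10
ω_s/ω_r = -19/10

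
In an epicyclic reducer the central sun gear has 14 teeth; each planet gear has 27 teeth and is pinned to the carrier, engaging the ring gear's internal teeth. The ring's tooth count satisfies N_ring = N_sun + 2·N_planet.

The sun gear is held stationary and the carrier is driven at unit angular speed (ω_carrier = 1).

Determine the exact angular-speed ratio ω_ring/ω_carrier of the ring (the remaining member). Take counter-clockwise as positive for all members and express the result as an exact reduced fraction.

N_ring = 14 + 2·27 = 68
14(ω_s−ω_c) = −68(ω_r−ω_c),  ω_s=0, ω_c=1
ω_r = 1 − (14/68)(0−1) = 41/34
ω_r/ω_c = 41/34

41/34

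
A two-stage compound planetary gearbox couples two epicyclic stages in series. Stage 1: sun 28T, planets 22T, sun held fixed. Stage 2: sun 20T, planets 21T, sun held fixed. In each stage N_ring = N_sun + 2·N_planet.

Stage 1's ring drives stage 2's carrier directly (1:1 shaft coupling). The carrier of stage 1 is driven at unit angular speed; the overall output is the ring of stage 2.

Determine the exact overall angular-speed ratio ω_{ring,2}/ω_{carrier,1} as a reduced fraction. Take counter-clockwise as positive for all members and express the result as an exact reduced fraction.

1025/558

Stage 1: N_ring = 28 + 2·22 = 72
Stage 1: 28(ω_s−ω_c) = −72(ω_r−ω_c),  ω_s=0, ω_c=1
Stage 1: ω_r = 1 − (28/72)(0−1) = 25/18
  ⇒ ω_r¹/ω_c¹ = 25/18
Stage 2: N_ring = 20 + 2·21 = 62
Stage 2: 20(ω_s−ω_c) = −62(ω_r−ω_c),  ω_s=0, ω_c=1
Stage 2: ω_r = 1 − (20/62)(0−1) = 41/31
  ⇒ ω_r²/ω_c² = 41/31
Coupling ω_c² = ω_r¹ ⇒ overall = 25/18 × 41/31 = 1025/558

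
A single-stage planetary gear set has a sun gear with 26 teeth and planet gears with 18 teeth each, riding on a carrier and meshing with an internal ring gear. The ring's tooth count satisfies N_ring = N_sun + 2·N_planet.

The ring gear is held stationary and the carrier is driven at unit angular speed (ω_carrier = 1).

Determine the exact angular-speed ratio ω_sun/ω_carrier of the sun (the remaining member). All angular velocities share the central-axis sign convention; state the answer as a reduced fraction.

44/13

N_ring = 26 + 2·18 = 62
26(ω_s−ω_c) = −62(ω_r−ω_c),  ω_r=0, ω_c=1
ω_s = 1 − (62/26)(0−1) = 44/13
ω_s/ω_c = 44/13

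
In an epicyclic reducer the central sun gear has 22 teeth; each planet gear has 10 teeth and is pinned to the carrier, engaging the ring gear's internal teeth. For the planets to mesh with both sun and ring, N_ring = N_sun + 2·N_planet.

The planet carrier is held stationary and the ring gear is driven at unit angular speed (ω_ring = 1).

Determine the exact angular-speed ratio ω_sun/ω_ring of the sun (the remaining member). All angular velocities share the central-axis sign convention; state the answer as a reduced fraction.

-21/11

N_ring = 22 + 2·10 = 42
22(ω_s−ω_c) = −42(ω_r−ω_c),  ω_c=0, ω_r=1
ω_s = 0 − (42/22)(1−0) = -21/11
ω_s/ω_r = -21/11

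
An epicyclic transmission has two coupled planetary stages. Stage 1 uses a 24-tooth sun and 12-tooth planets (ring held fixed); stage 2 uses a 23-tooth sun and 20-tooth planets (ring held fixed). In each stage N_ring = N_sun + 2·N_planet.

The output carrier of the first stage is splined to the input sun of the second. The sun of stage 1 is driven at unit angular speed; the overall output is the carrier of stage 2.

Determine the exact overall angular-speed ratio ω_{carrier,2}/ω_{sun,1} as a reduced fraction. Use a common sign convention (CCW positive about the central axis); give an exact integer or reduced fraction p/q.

23/258

Stage 1: N_ring = 24 + 2·12 = 48
Stage 1: 24(ω_s−ω_c) = −48(ω_r−ω_c),  ω_r=0, ω_s=1
Stage 1: 24(1−ω_c) = −48(0−ω_c)  ⇒  72ω_c = 24  ⇒  ω_c = 1/3
  ⇒ ω_c¹/ω_s¹ = 1/3
Stage 2: N_ring = 23 + 2·20 = 63
Stage 2: 23(ω_s−ω_c) = −63(ω_r−ω_c),  ω_r=0, ω_s=1
Stage 2: 23(1−ω_c) = −63(0−ω_c)  ⇒  86ω_c = 23  ⇒  ω_c = 23/86
  ⇒ ω_c²/ω_s² = 23/86
Coupling ω_s² = ω_c¹ ⇒ overall = 1/3 × 23/86 = 23/258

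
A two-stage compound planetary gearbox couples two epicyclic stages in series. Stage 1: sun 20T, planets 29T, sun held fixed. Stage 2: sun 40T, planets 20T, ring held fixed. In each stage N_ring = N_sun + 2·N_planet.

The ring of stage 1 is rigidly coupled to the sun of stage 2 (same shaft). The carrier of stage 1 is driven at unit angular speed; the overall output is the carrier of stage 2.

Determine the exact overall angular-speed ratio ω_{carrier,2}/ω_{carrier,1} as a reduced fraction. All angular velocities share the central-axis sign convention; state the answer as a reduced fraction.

Stage 1: N_ring = 20 + 2·29 = 78
Stage 1: 20(ω_s−ω_c) = −78(ω_r−ω_c),  ω_s=0, ω_c=1
Stage 1: ω_r = 1 − (20/78)(0−1) = 49/39
  ⇒ ω_r¹/ω_c¹ = 49/39
Stage 2: N_ring = 40 + 2·20 = 80
Stage 2: 40(ω_s−ω_c) = −80(ω_r−ω_c),  ω_r=0, ω_s=1
Stage 2: 40(1−ω_c) = −80(0−ω_c)  ⇒  120ω_c = 40  ⇒  ω_c = 1/3
  ⇒ ω_c²/ω_s² = 1/3
Coupling ω_s² = ω_r¹ ⇒ overall = 49/39 × 1/3 = 49/117

49/117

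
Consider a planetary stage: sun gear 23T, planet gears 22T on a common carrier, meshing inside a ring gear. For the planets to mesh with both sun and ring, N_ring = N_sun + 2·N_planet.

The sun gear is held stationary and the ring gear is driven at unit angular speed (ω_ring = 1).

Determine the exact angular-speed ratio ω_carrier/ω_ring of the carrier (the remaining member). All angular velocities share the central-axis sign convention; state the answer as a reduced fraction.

67/90

N_ring = 23 + 2·22 = 67
23(ω_s−ω_c) = −67(ω_r−ω_c),  ω_s=0, ω_r=1
23(0−ω_c) = −67(1−ω_c)  ⇒  90ω_c = 67  ⇒  ω_c = 67/90
ω_c/ω_r = 67/90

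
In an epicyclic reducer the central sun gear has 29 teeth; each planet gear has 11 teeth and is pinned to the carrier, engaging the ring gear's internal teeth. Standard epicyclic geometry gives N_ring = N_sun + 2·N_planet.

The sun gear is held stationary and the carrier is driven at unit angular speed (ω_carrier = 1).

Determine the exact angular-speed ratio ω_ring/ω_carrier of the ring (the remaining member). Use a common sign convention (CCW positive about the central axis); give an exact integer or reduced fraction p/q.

N_ring = 29 + 2·11 = 51
29(ω_s−ω_c) = −51(ω_r−ω_c),  ω_s=0, ω_c=1
ω_r = 1 − (29/51)(0−1) = 80/51
ω_r/ω_c = 80/51

80/51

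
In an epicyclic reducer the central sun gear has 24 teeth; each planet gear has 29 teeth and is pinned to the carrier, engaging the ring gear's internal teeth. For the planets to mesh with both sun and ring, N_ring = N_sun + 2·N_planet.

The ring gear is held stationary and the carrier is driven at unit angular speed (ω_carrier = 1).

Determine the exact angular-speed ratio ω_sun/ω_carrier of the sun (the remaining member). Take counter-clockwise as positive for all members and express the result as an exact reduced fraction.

N_ring = 24 + 2·29 = 82
24(ω_s−ω_c) = −82(ω_r−ω_c),  ω_r=0, ω_c=1
ω_s = 1 − (82/24)(0−1) = 53/12
ω_s/ω_c = 53/12

53/12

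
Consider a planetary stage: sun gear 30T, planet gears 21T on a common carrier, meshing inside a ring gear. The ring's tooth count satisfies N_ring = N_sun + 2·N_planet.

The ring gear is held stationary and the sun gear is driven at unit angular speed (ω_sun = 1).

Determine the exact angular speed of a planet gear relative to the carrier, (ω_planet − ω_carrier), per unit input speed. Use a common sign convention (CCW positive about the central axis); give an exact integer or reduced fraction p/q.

-120/119

N_ring = 30 + 2·21 = 72
30(ω_s−ω_c) = −72(ω_r−ω_c),  ω_r=0, ω_s=1
30(1−ω_c) = −72(0−ω_c)  ⇒  102ω_c = 30  ⇒  ω_c = 5/17
sun–planet: 30·(1−5/17) = −21·(ω_p−ω_c)  ⇒  ω_p−ω_c = −(30/21)·(12/17) = -120/119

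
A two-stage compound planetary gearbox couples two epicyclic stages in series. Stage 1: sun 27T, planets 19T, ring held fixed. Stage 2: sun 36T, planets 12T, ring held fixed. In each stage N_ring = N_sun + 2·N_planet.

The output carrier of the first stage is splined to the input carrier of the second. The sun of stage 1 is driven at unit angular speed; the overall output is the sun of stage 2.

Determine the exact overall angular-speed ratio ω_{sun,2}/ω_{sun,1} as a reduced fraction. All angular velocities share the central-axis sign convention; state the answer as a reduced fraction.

Stage 1: N_ring = 27 + 2·19 = 65
Stage 1: 27(ω_s−ω_c) = −65(ω_r−ω_c),  ω_r=0, ω_s=1
Stage 1: 27(1−ω_c) = −65(0−ω_c)  ⇒  92ω_c = 27  ⇒  ω_c = 27/92
  ⇒ ω_c¹/ω_s¹ = 27/92
Stage 2: N_ring = 36 + 2·12 = 60
Stage 2: 36(ω_s−ω_c) = −60(ω_r−ω_c),  ω_r=0, ω_c=1
Stage 2: ω_s = 1 − (60/36)(0−1) = 8/3
  ⇒ ω_s²/ω_c² = 8/3
Coupling ω_c² = ω_c¹ ⇒ overall = 27/92 × 8/3 = 18/23

18/23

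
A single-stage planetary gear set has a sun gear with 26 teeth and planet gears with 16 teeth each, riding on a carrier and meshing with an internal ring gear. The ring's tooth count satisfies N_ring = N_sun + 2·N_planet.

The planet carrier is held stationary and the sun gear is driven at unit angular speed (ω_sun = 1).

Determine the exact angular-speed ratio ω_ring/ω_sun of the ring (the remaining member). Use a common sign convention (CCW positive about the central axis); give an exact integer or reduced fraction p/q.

-13/29

N_ring = 26 + 2·16 = 58
26(ω_s−ω_c) = −58(ω_r−ω_c),  ω_c=0, ω_s=1
ω_r = 0 − (26/58)(1−0) = -13/29
ω_r/ω_s = -13/29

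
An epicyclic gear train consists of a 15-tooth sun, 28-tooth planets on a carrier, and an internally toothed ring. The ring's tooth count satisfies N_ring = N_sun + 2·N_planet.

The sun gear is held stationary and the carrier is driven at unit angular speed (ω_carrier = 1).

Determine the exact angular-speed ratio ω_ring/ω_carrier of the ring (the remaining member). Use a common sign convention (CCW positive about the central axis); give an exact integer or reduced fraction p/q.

N_ring = 15 + 2·28 = 71
15(ω_s−ω_c) = −71(ω_r−ω_c),  ω_s=0, ω_c=1
ω_r = 1 − (15/71)(0−1) = 86/71
ω_r/ω_c = 86/71

86/71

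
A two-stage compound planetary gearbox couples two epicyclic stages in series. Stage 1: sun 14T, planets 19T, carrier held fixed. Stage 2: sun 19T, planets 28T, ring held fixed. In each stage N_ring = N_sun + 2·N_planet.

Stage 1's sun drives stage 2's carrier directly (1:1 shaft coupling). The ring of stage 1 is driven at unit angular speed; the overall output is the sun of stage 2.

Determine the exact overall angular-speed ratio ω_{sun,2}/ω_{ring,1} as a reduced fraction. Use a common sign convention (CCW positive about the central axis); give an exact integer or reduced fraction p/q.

-2444/133

Stage 1: N_ring = 14 + 2·19 = 52
Stage 1: 14(ω_s−ω_c) = −52(ω_r−ω_c),  ω_c=0, ω_r=1
Stage 1: ω_s = 0 − (52/14)(1−0) = -26/7
  ⇒ ω_s¹/ω_r¹ = -26/7
Stage 2: N_ring = 19 + 2·28 = 75
Stage 2: 19(ω_s−ω_c) = −75(ω_r−ω_c),  ω_r=0, ω_c=1
Stage 2: ω_s = 1 − (75/19)(0−1) = 94/19
  ⇒ ω_s²/ω_c² = 94/19
Coupling ω_c² = ω_s¹ ⇒ overall = -26/7 × 94/19 = -2444/133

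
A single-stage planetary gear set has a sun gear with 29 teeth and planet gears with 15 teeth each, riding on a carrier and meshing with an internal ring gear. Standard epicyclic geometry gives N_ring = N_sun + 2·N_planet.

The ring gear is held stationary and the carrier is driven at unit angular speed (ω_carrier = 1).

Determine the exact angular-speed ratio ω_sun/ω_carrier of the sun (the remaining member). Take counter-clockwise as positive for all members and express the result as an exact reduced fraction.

N_ring = 29 + 2·15 = 59
29(ω_s−ω_c) = −59(ω_r−ω_c),  ω_r=0, ω_c=1
ω_s = 1 − (59/29)(0−1) = 88/29
ω_s/ω_c = 88/29

88/29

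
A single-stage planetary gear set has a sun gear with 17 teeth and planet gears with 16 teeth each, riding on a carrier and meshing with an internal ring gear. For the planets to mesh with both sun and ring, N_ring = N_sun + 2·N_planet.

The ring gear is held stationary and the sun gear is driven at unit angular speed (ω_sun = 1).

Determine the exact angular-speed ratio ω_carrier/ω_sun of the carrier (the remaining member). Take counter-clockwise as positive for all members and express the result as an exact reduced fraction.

17/66

N_ring = 17 + 2·16 = 49
17(ω_s−ω_c) = −49(ω_r−ω_c),  ω_r=0, ω_s=1
17(1−ω_c) = −49(0−ω_c)  ⇒  66ω_c = 17  ⇒  ω_c = 17/66
ω_c/ω_s = 17/66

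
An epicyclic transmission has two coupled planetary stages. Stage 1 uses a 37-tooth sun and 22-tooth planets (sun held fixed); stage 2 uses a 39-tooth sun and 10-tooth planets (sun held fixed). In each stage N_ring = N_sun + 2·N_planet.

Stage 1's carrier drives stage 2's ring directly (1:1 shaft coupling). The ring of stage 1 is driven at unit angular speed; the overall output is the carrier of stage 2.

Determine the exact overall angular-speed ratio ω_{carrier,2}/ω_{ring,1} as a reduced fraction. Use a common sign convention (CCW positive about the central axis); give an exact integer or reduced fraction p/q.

81/196

Stage 1: N_ring = 37 + 2·22 = 81
Stage 1: 37(ω_s−ω_c) = −81(ω_r−ω_c),  ω_s=0, ω_r=1
Stage 1: 37(0−ω_c) = −81(1−ω_c)  ⇒  118ω_c = 81  ⇒  ω_c = 81/118
  ⇒ ω_c¹/ω_r¹ = 81/118
Stage 2: N_ring = 39 + 2·10 = 59
Stage 2: 39(ω_s−ω_c) = −59(ω_r−ω_c),  ω_s=0, ω_r=1
Stage 2: 39(0−ω_c) = −59(1−ω_c)  ⇒  98ω_c = 59  ⇒  ω_c = 59/98
  ⇒ ω_c²/ω_r² = 59/98
Coupling ω_r² = ω_c¹ ⇒ overall = 81/118 × 59/98 = 81/196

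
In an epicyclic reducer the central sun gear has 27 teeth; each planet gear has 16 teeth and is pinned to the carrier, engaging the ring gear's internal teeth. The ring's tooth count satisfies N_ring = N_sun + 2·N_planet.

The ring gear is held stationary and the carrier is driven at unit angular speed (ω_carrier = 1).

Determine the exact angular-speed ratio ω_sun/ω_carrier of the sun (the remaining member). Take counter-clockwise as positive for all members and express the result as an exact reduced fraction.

N_ring = 27 + 2·16 = 59
27(ω_s−ω_c) = −59(ω_r−ω_c),  ω_r=0, ω_c=1
ω_s = 1 − (59/27)(0−1) = 86/27
ω_s/ω_c = 86/27

86/27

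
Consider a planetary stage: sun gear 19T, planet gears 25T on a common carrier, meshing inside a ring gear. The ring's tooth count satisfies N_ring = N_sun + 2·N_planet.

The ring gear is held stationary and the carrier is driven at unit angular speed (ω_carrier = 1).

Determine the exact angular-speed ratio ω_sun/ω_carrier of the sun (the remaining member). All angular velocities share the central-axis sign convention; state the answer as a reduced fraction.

N_ring = 19 + 2·25 = 69
19(ω_s−ω_c) = −69(ω_r−ω_c),  ω_r=0, ω_c=1
ω_s = 1 − (69/19)(0−1) = 88/19
ω_s/ω_c = 88/19

88/19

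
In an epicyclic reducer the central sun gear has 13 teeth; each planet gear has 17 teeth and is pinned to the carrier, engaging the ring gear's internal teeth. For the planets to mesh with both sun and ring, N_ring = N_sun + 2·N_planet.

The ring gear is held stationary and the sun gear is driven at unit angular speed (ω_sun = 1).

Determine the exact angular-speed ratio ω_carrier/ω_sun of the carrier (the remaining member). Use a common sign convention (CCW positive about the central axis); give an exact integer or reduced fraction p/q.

13/60

N_ring = 13 + 2·17 = 47
13(ω_s−ω_c) = −47(ω_r−ω_c),  ω_r=0, ω_s=1
13(1−ω_c) = −47(0−ω_c)  ⇒  60ω_c = 13  ⇒  ω_c = 13/60
ω_c/ω_s = 13/60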